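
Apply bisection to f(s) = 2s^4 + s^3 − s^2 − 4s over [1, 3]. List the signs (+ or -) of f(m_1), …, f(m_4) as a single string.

m = 2, f(m) = 28 (+); new bracket [1, 2]
m = 1.5, f(m) = 5.25 (+); new bracket [1, 1.5]
m = 1.25, f(m) = 0.273438 (+); new bracket [1, 1.25]
m = 1.125, f(m) = -1.1382 (−); new bracket [1.125, 1.25]

+++-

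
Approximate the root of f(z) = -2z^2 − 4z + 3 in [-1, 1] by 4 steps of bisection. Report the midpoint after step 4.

m = 0, f(m) = 3 (+); new bracket [0, 1]
m = 0.5, f(m) = 0.5 (+); new bracket [0.5, 1]
m = 0.75, f(m) = -1.125 (−); new bracket [0.5, 0.75]
m = 0.625, f(m) = -0.2812 (−); new bracket [0.5, 0.625]

0.625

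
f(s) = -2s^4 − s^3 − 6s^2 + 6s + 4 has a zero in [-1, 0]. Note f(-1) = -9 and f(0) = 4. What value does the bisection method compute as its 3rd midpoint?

-0.375

m = -0.5, f(m) = -0.5 (−); new bracket [-0.5, 0]
m = -0.25, f(m) = 2.132812 (+); new bracket [-0.5, -0.25]
m = -0.375, f(m) = 0.919434 (+); new bracket [-0.5, -0.375]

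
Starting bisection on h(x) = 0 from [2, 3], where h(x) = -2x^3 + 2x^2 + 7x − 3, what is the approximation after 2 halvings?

m = 2.5, h(m) = -4.25 (−); new bracket [2, 2.5]
m = 2.25, h(m) = 0.09375 (+); new bracket [2.25, 2.5]

2.25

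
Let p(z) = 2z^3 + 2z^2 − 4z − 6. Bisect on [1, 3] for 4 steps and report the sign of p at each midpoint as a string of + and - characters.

+-++

midpoint 2: p = 10 > 0 → [1, 2]
midpoint 1.5: p = -0.75 < 0 → [1.5, 2]
midpoint 1.75: p = 3.84375 > 0 → [1.5, 1.75]
midpoint 1.625: p = 1.3633 > 0 → [1.5, 1.625]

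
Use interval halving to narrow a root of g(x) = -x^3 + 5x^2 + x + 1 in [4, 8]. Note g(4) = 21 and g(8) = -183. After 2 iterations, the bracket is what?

g(6) = -29 < 0, so the root lies in [4, 6]
g(5) = 6 > 0, so the root lies in [5, 6]

[5, 6]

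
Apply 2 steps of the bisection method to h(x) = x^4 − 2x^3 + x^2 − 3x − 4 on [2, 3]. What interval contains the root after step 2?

[2.25, 2.5]

midpoint 2.5: h = 2.5625 > 0 → [2, 2.5]
midpoint 2.25: h = -2.839844 < 0 → [2.25, 2.5]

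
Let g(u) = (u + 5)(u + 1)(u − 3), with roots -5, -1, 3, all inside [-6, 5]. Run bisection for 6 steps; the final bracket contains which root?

g(-0.5) = -7.875 < 0, so the root lies in [-0.5, 5]
g(2.25) = -17.671875 < 0, so the root lies in [2.25, 5]
g(3.625) = 24.931641 > 0, so the root lies in [2.25, 3.625]
g(2.9375) = -1.9534 < 0, so the root lies in [2.9375, 3.625]
g(3.28125) = 9.9715 > 0, so the root lies in [2.9375, 3.28125]
g(3.109375) = 3.6449 > 0, so the root lies in [2.9375, 3.109375]

3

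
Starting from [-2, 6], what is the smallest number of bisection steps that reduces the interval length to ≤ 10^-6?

23

Width after n steps is 8/2^n. Need 2^n ≥ 8/10^-6 = 8000000.
2^22 = 4194304 < 8000000 ≤ 2^23 = 8388608, so n = 23.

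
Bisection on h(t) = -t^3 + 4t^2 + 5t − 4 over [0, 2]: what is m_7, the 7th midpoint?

0.578125

t = 1 gives h = 4, positive; keep [0, 1]
t = 0.5 gives h = -0.625, negative; keep [0.5, 1]
t = 0.75 gives h = 1.578125, positive; keep [0.5, 0.75]
t = 0.625 gives h = 0.4434, positive; keep [0.5, 0.625]
t = 0.5625 gives h = -0.0999, negative; keep [0.5625, 0.625]
t = 0.59375 gives h = 0.1696, positive; keep [0.5625, 0.59375]
t = 0.578125 gives h = 0.0343, positive; keep [0.5625, 0.578125]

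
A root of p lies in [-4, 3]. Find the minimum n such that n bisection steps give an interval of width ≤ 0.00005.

Width after n steps is 7/2^n. Need 2^n ≥ 7/0.00005 = 140000.
2^17 = 131072 < 140000 ≤ 2^18 = 262144, so n = 18.

18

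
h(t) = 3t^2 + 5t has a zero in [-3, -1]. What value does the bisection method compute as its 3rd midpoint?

-1.75

t = -2 gives h = 2, positive; keep [-2, -1]
t = -1.5 gives h = -0.75, negative; keep [-2, -1.5]
t = -1.75 gives h = 0.4375, positive; keep [-1.75, -1.5]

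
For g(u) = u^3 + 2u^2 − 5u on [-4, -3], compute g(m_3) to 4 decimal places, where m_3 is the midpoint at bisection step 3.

g(-3.5) = -0.875 < 0, so the root lies in [-3.5, -3]
g(-3.25) = 3.046875 > 0, so the root lies in [-3.5, -3.25]
g(-3.375) = 1.212891 > 0, so the root lies in [-3.5, -3.375]

1.2129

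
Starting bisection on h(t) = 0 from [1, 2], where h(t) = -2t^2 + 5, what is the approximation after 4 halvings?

t = 1.5 gives h = 0.5, positive; keep [1.5, 2]
t = 1.75 gives h = -1.125, negative; keep [1.5, 1.75]
t = 1.625 gives h = -0.28125, negative; keep [1.5, 1.625]
t = 1.5625 gives h = 0.1172, positive; keep [1.5625, 1.625]

1.5625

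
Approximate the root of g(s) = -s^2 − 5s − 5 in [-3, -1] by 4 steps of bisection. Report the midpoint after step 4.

g(-2) = 1 > 0, so the root lies in [-2, -1]
g(-1.5) = 0.25 > 0, so the root lies in [-1.5, -1]
g(-1.25) = -0.3125 < 0, so the root lies in [-1.5, -1.25]
g(-1.375) = -0.0156 < 0, so the root lies in [-1.5, -1.375]

-1.375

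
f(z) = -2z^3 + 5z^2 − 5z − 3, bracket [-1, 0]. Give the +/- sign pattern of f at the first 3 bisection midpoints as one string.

+--

m = -0.5, f(m) = 1 (+); new bracket [-0.5, 0]
m = -0.25, f(m) = -1.40625 (−); new bracket [-0.5, -0.25]
m = -0.375, f(m) = -0.316406 (−); new bracket [-0.5, -0.375]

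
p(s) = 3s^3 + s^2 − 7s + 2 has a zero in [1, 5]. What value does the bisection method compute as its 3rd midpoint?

p(3) = 71 > 0, so the root lies in [1, 3]
p(2) = 16 > 0, so the root lies in [1, 2]
p(1.5) = 3.875 > 0, so the root lies in [1, 1.5]

1.5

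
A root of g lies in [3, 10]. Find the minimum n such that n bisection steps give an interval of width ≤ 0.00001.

20

Width after n steps is 7/2^n. Need 2^n ≥ 7/0.00001 = 700000.
2^19 = 524288 < 700000 ≤ 2^20 = 1048576, so n = 20.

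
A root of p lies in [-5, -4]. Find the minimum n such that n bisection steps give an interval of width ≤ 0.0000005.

Width after n steps is 1/2^n. Need 2^n ≥ 1/0.0000005 = 2000000.
2^20 = 1048576 < 2000000 ≤ 2^21 = 2097152, so n = 21.

21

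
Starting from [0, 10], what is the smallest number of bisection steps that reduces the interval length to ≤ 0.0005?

15

Width after n steps is 10/2^n. Need 2^n ≥ 10/0.0005 = 20000.
2^14 = 16384 < 20000 ≤ 2^15 = 32768, so n = 15.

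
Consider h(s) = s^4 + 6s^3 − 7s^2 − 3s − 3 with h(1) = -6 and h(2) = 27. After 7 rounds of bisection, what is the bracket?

[1.421875, 1.4296875]

m = 1.5, h(m) = 2.0625 (+); new bracket [1, 1.5]
m = 1.25, h(m) = -3.527344 (−); new bracket [1.25, 1.5]
m = 1.375, h(m) = -1.187256 (−); new bracket [1.375, 1.5]
m = 1.4375, h(m) = 0.3154 (+); new bracket [1.375, 1.4375]
m = 1.40625, h(m) = -0.4654 (−); new bracket [1.40625, 1.4375]
m = 1.421875, h(m) = -0.0825 (−); new bracket [1.421875, 1.4375]
m = 1.4296875, h(m) = 0.1146 (+); new bracket [1.421875, 1.4296875]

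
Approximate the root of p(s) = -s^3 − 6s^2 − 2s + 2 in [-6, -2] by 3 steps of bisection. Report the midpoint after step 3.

-5.5

p(-4) = -22 < 0, so the root lies in [-6, -4]
p(-5) = -13 < 0, so the root lies in [-6, -5]
p(-5.5) = -2.125 < 0, so the root lies in [-6, -5.5]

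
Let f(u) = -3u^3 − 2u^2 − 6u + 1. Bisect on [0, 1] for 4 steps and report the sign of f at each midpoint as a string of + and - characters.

m = 0.5, f(m) = -2.875 (−); new bracket [0, 0.5]
m = 0.25, f(m) = -0.671875 (−); new bracket [0, 0.25]
m = 0.125, f(m) = 0.212891 (+); new bracket [0.125, 0.25]
m = 0.1875, f(m) = -0.2151 (−); new bracket [0.125, 0.1875]

--+-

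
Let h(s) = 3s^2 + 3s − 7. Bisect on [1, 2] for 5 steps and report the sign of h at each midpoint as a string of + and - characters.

m = 1.5, h(m) = 4.25 (+); new bracket [1, 1.5]
m = 1.25, h(m) = 1.4375 (+); new bracket [1, 1.25]
m = 1.125, h(m) = 0.171875 (+); new bracket [1, 1.125]
m = 1.0625, h(m) = -0.4258 (−); new bracket [1.0625, 1.125]
m = 1.09375, h(m) = -0.1299 (−); new bracket [1.09375, 1.125]

+++--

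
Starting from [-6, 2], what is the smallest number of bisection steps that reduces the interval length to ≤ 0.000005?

Width after n steps is 8/2^n. Need 2^n ≥ 8/0.000005 = 1600000.
2^20 = 1048576 < 1600000 ≤ 2^21 = 2097152, so n = 21.

21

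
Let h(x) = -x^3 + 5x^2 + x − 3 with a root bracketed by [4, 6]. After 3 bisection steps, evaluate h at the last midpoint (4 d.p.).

-4.6406

midpoint 5: h = 2 > 0 → [5, 6]
midpoint 5.5: h = -12.625 < 0 → [5, 5.5]
midpoint 5.25: h = -4.640625 < 0 → [5, 5.25]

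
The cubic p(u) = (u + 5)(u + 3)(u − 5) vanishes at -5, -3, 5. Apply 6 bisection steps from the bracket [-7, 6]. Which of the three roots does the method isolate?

5

u = -0.5 gives p = -61.875, negative; keep [-0.5, 6]
u = 2.75 gives p = -100.265625, negative; keep [2.75, 6]
u = 4.375 gives p = -43.212891, negative; keep [4.375, 6]
u = 5.1875 gives p = 15.6394, positive; keep [4.375, 5.1875]
u = 4.78125 gives p = -16.6491, negative; keep [4.78125, 5.1875]
u = 4.984375 gives p = -1.2456, negative; keep [4.984375, 5.1875]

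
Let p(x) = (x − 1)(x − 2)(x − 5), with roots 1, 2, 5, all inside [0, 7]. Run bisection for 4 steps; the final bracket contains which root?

p(3.5) = -5.625 < 0, so the root lies in [3.5, 7]
p(5.25) = 3.453125 > 0, so the root lies in [3.5, 5.25]
p(4.375) = -5.009766 < 0, so the root lies in [4.375, 5.25]
p(4.8125) = -2.0105 < 0, so the root lies in [4.8125, 5.25]

5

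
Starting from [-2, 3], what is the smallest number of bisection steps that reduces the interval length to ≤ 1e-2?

9

Width after n steps is 5/2^n. Need 2^n ≥ 5/1e-2 = 500.
2^8 = 256 < 500 ≤ 2^9 = 512, so n = 9.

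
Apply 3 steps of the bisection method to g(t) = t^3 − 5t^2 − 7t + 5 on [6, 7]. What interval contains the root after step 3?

[6, 6.125]

g(6.5) = 22.875 > 0, so the root lies in [6, 6.5]
g(6.25) = 10.078125 > 0, so the root lies in [6, 6.25]
g(6.125) = 4.330078 > 0, so the root lies in [6, 6.125]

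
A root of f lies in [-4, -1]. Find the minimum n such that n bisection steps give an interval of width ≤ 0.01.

9

Width after n steps is 3/2^n. Need 2^n ≥ 3/0.01 = 300.
2^8 = 256 < 300 ≤ 2^9 = 512, so n = 9.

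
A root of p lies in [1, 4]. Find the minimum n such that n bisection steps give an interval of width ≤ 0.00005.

Width after n steps is 3/2^n. Need 2^n ≥ 3/0.00005 = 60000.
2^15 = 32768 < 60000 ≤ 2^16 = 65536, so n = 16.

16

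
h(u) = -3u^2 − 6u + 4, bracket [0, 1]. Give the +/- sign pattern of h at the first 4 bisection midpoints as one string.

+---

h(0.5) = 0.25 > 0, so the root lies in [0.5, 1]
h(0.75) = -2.1875 < 0, so the root lies in [0.5, 0.75]
h(0.625) = -0.921875 < 0, so the root lies in [0.5, 0.625]
h(0.5625) = -0.3242 < 0, so the root lies in [0.5, 0.5625]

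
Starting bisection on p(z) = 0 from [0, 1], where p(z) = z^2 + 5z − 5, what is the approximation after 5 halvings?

0.84375

p(0.5) = -2.25 < 0, so the root lies in [0.5, 1]
p(0.75) = -0.6875 < 0, so the root lies in [0.75, 1]
p(0.875) = 0.140625 > 0, so the root lies in [0.75, 0.875]
p(0.8125) = -0.2773 < 0, so the root lies in [0.8125, 0.875]
p(0.84375) = -0.0693 < 0, so the root lies in [0.84375, 0.875]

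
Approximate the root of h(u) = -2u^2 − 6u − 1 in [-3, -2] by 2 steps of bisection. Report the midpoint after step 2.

m = -2.5, h(m) = 1.5 (+); new bracket [-3, -2.5]
m = -2.75, h(m) = 0.375 (+); new bracket [-3, -2.75]

-2.75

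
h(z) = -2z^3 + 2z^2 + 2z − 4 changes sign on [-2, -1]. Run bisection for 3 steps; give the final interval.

z = -1.5 gives h = 4.25, positive; keep [-1.5, -1]
z = -1.25 gives h = 0.53125, positive; keep [-1.25, -1]
z = -1.125 gives h = -0.871094, negative; keep [-1.25, -1.125]

[-1.25, -1.125]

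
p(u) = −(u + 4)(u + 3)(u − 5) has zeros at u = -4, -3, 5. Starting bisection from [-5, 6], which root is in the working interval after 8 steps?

5

p(0.5) = 70.875 > 0, so the root lies in [0.5, 6]
p(3.25) = 79.296875 > 0, so the root lies in [3.25, 6]
p(4.625) = 24.662109 > 0, so the root lies in [4.625, 6]
p(5.3125) = -24.1907 < 0, so the root lies in [4.625, 5.3125]
p(4.96875) = 2.2334 > 0, so the root lies in [4.96875, 5.3125]
p(5.140625) = -10.464 < 0, so the root lies in [4.96875, 5.140625]
p(5.0546875) = -3.9885 < 0, so the root lies in [4.96875, 5.0546875]
p(5.01171875) = -0.8461 < 0, so the root lies in [4.96875, 5.01171875]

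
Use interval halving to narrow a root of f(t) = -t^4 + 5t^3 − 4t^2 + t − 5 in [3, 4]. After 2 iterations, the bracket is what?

midpoint 3.5: f = 13.8125 > 0 → [3.5, 4]
midpoint 3.75: f = 8.417969 > 0 → [3.75, 4]

[3.75, 4]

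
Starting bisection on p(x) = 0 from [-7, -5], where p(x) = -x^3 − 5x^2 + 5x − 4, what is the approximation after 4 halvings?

-5.875

midpoint -6: p = 2 > 0 → [-6, -5]
midpoint -5.5: p = -16.375 < 0 → [-6, -5.5]
midpoint -5.75: p = -7.953125 < 0 → [-6, -5.75]
midpoint -5.875: p = -3.1738 < 0 → [-6, -5.875]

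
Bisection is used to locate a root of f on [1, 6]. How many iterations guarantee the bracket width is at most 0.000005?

Width after n steps is 5/2^n. Need 2^n ≥ 5/0.000005 = 1000000.
2^19 = 524288 < 1000000 ≤ 2^20 = 1048576, so n = 20.

20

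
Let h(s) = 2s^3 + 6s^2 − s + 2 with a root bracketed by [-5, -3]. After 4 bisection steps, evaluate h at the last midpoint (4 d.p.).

2.6836

s = -4 gives h = -26, negative; keep [-4, -3]
s = -3.5 gives h = -6.75, negative; keep [-3.5, -3]
s = -3.25 gives h = -0.03125, negative; keep [-3.25, -3]
s = -3.125 gives h = 2.6836, positive; keep [-3.25, -3.125]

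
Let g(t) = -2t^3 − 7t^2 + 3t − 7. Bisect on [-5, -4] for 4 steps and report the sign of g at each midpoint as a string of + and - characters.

+++-

g(-4.5) = 20 > 0, so the root lies in [-4.5, -4]
g(-4.25) = 7.34375 > 0, so the root lies in [-4.25, -4]
g(-4.125) = 1.894531 > 0, so the root lies in [-4.125, -4]
g(-4.0625) = -0.6206 < 0, so the root lies in [-4.125, -4.0625]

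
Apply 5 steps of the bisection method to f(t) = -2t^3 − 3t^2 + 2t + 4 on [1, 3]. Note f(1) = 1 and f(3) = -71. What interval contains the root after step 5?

[1.0625, 1.125]

m = 2, f(m) = -20 (−); new bracket [1, 2]
m = 1.5, f(m) = -6.5 (−); new bracket [1, 1.5]
m = 1.25, f(m) = -2.09375 (−); new bracket [1, 1.25]
m = 1.125, f(m) = -0.3945 (−); new bracket [1, 1.125]
m = 1.0625, f(m) = 0.3394 (+); new bracket [1.0625, 1.125]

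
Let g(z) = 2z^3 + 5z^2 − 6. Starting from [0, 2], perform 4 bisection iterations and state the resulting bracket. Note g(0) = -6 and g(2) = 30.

z = 1 gives g = 1, positive; keep [0, 1]
z = 0.5 gives g = -4.5, negative; keep [0.5, 1]
z = 0.75 gives g = -2.34375, negative; keep [0.75, 1]
z = 0.875 gives g = -0.832, negative; keep [0.875, 1]

[0.875, 1]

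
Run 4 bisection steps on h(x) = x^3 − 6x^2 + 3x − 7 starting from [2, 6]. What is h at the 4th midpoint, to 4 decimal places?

1.9844

midpoint 4: h = -27 < 0 → [4, 6]
midpoint 5: h = -17 < 0 → [5, 6]
midpoint 5.5: h = -5.625 < 0 → [5.5, 6]
midpoint 5.75: h = 1.9844 > 0 → [5.5, 5.75]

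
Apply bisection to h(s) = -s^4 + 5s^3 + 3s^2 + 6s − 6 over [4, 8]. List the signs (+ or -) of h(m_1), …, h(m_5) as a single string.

h(6) = -78 < 0, so the root lies in [4, 6]
h(5) = 99 > 0, so the root lies in [5, 6]
h(5.5) = 34.5625 > 0, so the root lies in [5.5, 6]
h(5.75) = -14.8945 < 0, so the root lies in [5.5, 5.75]
h(5.625) = 11.4353 > 0, so the root lies in [5.625, 5.75]

-++-+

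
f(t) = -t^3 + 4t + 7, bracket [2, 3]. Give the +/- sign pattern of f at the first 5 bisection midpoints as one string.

f(2.5) = 1.375 > 0, so the root lies in [2.5, 3]
f(2.75) = -2.796875 < 0, so the root lies in [2.5, 2.75]
f(2.625) = -0.587891 < 0, so the root lies in [2.5, 2.625]
f(2.5625) = 0.4236 > 0, so the root lies in [2.5625, 2.625]
f(2.59375) = -0.0746 < 0, so the root lies in [2.5625, 2.59375]

+--+-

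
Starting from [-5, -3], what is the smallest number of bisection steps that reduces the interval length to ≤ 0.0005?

12

Width after n steps is 2/2^n. Need 2^n ≥ 2/0.0005 = 4000.
2^11 = 2048 < 4000 ≤ 2^12 = 4096, so n = 12.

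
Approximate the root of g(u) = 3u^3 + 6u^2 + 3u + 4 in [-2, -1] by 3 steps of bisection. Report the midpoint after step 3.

u = -1.5 gives g = 2.875, positive; keep [-2, -1.5]
u = -1.75 gives g = 1.046875, positive; keep [-2, -1.75]
u = -1.875 gives g = -0.306641, negative; keep [-1.875, -1.75]

-1.875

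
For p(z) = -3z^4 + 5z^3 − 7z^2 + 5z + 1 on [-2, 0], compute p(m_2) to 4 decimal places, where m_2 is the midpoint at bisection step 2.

p(-1) = -19 < 0, so the root lies in [-1, 0]
p(-0.5) = -4.0625 < 0, so the root lies in [-0.5, 0]

-4.0625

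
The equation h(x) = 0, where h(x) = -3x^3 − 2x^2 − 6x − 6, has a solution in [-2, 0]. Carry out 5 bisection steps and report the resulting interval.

x = -1 gives h = 1, positive; keep [-1, 0]
x = -0.5 gives h = -3.125, negative; keep [-1, -0.5]
x = -0.75 gives h = -1.359375, negative; keep [-1, -0.75]
x = -0.875 gives h = -0.2715, negative; keep [-1, -0.875]
x = -0.9375 gives h = 0.3391, positive; keep [-0.9375, -0.875]

[-0.9375, -0.875]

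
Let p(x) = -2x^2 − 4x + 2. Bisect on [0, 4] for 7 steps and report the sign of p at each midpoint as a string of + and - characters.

p(2) = -14 < 0, so the root lies in [0, 2]
p(1) = -4 < 0, so the root lies in [0, 1]
p(0.5) = -0.5 < 0, so the root lies in [0, 0.5]
p(0.25) = 0.875 > 0, so the root lies in [0.25, 0.5]
p(0.375) = 0.2188 > 0, so the root lies in [0.375, 0.5]
p(0.4375) = -0.1328 < 0, so the root lies in [0.375, 0.4375]
p(0.40625) = 0.0449 > 0, so the root lies in [0.40625, 0.4375]

---++-+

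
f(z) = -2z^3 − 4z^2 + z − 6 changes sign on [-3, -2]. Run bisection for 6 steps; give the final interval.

[-2.640625, -2.625]

m = -2.5, f(m) = -2.25 (−); new bracket [-3, -2.5]
m = -2.75, f(m) = 2.59375 (+); new bracket [-2.75, -2.5]
m = -2.625, f(m) = -0.011719 (−); new bracket [-2.75, -2.625]
m = -2.6875, f(m) = 1.2437 (+); new bracket [-2.6875, -2.625]
m = -2.65625, f(m) = 0.6043 (+); new bracket [-2.65625, -2.625]
m = -2.640625, f(m) = 0.2934 (+); new bracket [-2.640625, -2.625]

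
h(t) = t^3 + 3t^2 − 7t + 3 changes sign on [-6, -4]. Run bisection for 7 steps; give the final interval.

[-4.65625, -4.640625]

h(-5) = -12 < 0, so the root lies in [-5, -4]
h(-4.5) = 4.125 > 0, so the root lies in [-5, -4.5]
h(-4.75) = -3.234375 < 0, so the root lies in [-4.75, -4.5]
h(-4.625) = 0.6152 > 0, so the root lies in [-4.75, -4.625]
h(-4.6875) = -1.2664 < 0, so the root lies in [-4.6875, -4.625]
h(-4.65625) = -0.3148 < 0, so the root lies in [-4.65625, -4.625]
h(-4.640625) = 0.1529 > 0, so the root lies in [-4.65625, -4.640625]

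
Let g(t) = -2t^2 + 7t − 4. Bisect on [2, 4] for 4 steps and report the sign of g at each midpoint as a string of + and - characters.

m = 3, g(m) = -1 (−); new bracket [2, 3]
m = 2.5, g(m) = 1 (+); new bracket [2.5, 3]
m = 2.75, g(m) = 0.125 (+); new bracket [2.75, 3]
m = 2.875, g(m) = -0.4062 (−); new bracket [2.75, 2.875]

-++-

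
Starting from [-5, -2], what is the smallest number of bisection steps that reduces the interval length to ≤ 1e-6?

Width after n steps is 3/2^n. Need 2^n ≥ 3/1e-6 = 3000000.
2^21 = 2097152 < 3000000 ≤ 2^22 = 4194304, so n = 22.

22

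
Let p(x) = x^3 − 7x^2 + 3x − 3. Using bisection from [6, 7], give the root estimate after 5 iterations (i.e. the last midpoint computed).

midpoint 6.5: p = -4.625 < 0 → [6.5, 7]
midpoint 6.75: p = 5.859375 > 0 → [6.5, 6.75]
midpoint 6.625: p = 0.416016 > 0 → [6.5, 6.625]
midpoint 6.5625: p = -2.1541 < 0 → [6.5625, 6.625]
midpoint 6.59375: p = -0.8815 < 0 → [6.59375, 6.625]

6.59375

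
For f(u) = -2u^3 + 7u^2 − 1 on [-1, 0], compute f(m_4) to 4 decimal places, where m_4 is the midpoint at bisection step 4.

f(-0.5) = 1 > 0, so the root lies in [-0.5, 0]
f(-0.25) = -0.53125 < 0, so the root lies in [-0.5, -0.25]
f(-0.375) = 0.089844 > 0, so the root lies in [-0.375, -0.25]
f(-0.3125) = -0.2554 < 0, so the root lies in [-0.375, -0.3125]

-0.2554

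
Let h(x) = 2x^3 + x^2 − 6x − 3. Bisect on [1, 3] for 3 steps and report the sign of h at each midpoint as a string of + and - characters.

midpoint 2: h = 5 > 0 → [1, 2]
midpoint 1.5: h = -3 < 0 → [1.5, 2]
midpoint 1.75: h = 0.28125 > 0 → [1.5, 1.75]

+-+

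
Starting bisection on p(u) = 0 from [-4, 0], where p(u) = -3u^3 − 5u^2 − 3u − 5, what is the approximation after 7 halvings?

m = -2, p(m) = 5 (+); new bracket [-2, 0]
m = -1, p(m) = -4 (−); new bracket [-2, -1]
m = -1.5, p(m) = -1.625 (−); new bracket [-2, -1.5]
m = -1.75, p(m) = 1.0156 (+); new bracket [-1.75, -1.5]
m = -1.625, p(m) = -0.4551 (−); new bracket [-1.75, -1.625]
m = -1.6875, p(m) = 0.2405 (+); new bracket [-1.6875, -1.625]
m = -1.65625, p(m) = -0.117 (−); new bracket [-1.6875, -1.65625]

-1.65625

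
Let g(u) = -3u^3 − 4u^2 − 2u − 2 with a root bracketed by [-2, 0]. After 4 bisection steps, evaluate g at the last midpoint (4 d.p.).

-0.5410

midpoint -1: g = -1 < 0 → [-2, -1]
midpoint -1.5: g = 2.125 > 0 → [-1.5, -1]
midpoint -1.25: g = 0.109375 > 0 → [-1.25, -1]
midpoint -1.125: g = -0.541 < 0 → [-1.25, -1.125]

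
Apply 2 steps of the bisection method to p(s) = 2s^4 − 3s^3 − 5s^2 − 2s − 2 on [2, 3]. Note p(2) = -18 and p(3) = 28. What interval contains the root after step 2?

[2.5, 2.75]

midpoint 2.5: p = -7 < 0 → [2.5, 3]
midpoint 2.75: p = 6.679688 > 0 → [2.5, 2.75]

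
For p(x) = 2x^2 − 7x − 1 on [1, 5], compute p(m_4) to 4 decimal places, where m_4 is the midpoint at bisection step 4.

0.8750

p(3) = -4 < 0, so the root lies in [3, 5]
p(4) = 3 > 0, so the root lies in [3, 4]
p(3.5) = -1 < 0, so the root lies in [3.5, 4]
p(3.75) = 0.875 > 0, so the root lies in [3.5, 3.75]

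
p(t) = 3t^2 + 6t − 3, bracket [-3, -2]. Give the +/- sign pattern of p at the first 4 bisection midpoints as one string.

m = -2.5, p(m) = 0.75 (+); new bracket [-2.5, -2]
m = -2.25, p(m) = -1.3125 (−); new bracket [-2.5, -2.25]
m = -2.375, p(m) = -0.328125 (−); new bracket [-2.5, -2.375]
m = -2.4375, p(m) = 0.1992 (+); new bracket [-2.4375, -2.375]

+--+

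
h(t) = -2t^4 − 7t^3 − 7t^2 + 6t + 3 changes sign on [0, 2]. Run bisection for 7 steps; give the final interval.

h(1) = -7 < 0, so the root lies in [0, 1]
h(0.5) = 3.25 > 0, so the root lies in [0.5, 1]
h(0.75) = -0.023438 < 0, so the root lies in [0.5, 0.75]
h(0.625) = 2.0015 > 0, so the root lies in [0.625, 0.75]
h(0.6875) = 1.0949 > 0, so the root lies in [0.6875, 0.75]
h(0.71875) = 0.5634 > 0, so the root lies in [0.71875, 0.75]
h(0.734375) = 0.277 > 0, so the root lies in [0.734375, 0.75]

[0.734375, 0.75]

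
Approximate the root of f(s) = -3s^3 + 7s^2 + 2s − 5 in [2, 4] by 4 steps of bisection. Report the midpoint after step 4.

2.375

f(3) = -17 < 0, so the root lies in [2, 3]
f(2.5) = -3.125 < 0, so the root lies in [2, 2.5]
f(2.25) = 0.765625 > 0, so the root lies in [2.25, 2.5]
f(2.375) = -0.9551 < 0, so the root lies in [2.25, 2.375]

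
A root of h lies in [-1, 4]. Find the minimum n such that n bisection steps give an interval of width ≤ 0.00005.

Width after n steps is 5/2^n. Need 2^n ≥ 5/0.00005 = 100000.
2^16 = 65536 < 100000 ≤ 2^17 = 131072, so n = 17.

17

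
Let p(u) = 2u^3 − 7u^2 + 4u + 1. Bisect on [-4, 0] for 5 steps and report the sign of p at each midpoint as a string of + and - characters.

----+

u = -2 gives p = -51, negative; keep [-2, 0]
u = -1 gives p = -12, negative; keep [-1, 0]
u = -0.5 gives p = -3, negative; keep [-0.5, 0]
u = -0.25 gives p = -0.4688, negative; keep [-0.25, 0]
u = -0.125 gives p = 0.3867, positive; keep [-0.25, -0.125]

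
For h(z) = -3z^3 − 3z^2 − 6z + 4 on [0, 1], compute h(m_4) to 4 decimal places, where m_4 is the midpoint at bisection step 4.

z = 0.5 gives h = -0.125, negative; keep [0, 0.5]
z = 0.25 gives h = 2.265625, positive; keep [0.25, 0.5]
z = 0.375 gives h = 1.169922, positive; keep [0.375, 0.5]
z = 0.4375 gives h = 0.5496, positive; keep [0.4375, 0.5]

0.5496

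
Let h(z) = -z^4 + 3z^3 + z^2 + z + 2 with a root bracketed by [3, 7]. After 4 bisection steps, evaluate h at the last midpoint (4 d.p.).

7.2305

midpoint 5: h = -218 < 0 → [3, 5]
midpoint 4: h = -42 < 0 → [3, 4]
midpoint 3.5: h = -3.6875 < 0 → [3, 3.5]
midpoint 3.25: h = 7.2305 > 0 → [3.25, 3.5]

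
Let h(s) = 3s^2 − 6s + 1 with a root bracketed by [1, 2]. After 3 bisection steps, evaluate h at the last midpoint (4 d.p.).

h(1.5) = -1.25 < 0, so the root lies in [1.5, 2]
h(1.75) = -0.3125 < 0, so the root lies in [1.75, 2]
h(1.875) = 0.296875 > 0, so the root lies in [1.75, 1.875]

0.2969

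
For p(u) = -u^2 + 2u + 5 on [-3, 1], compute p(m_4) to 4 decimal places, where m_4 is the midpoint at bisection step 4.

m = -1, p(m) = 2 (+); new bracket [-3, -1]
m = -2, p(m) = -3 (−); new bracket [-2, -1]
m = -1.5, p(m) = -0.25 (−); new bracket [-1.5, -1]
m = -1.25, p(m) = 0.9375 (+); new bracket [-1.5, -1.25]

0.9375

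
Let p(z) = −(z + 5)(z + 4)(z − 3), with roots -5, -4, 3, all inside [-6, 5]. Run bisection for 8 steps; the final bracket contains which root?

3

midpoint -0.5: p = 55.125 > 0 → [-0.5, 5]
midpoint 2.25: p = 33.984375 > 0 → [2.25, 5]
midpoint 3.625: p = -41.103516 < 0 → [2.25, 3.625]
midpoint 2.9375: p = 3.4417 > 0 → [2.9375, 3.625]
midpoint 3.28125: p = -16.9588 < 0 → [2.9375, 3.28125]
midpoint 3.109375: p = -6.3058 < 0 → [2.9375, 3.109375]
midpoint 3.0234375: p = -1.3208 < 0 → [2.9375, 3.0234375]
midpoint 2.98046875: p = 1.088 > 0 → [2.98046875, 3.0234375]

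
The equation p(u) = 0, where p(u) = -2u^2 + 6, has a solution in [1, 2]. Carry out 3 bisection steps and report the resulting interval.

[1.625, 1.75]

midpoint 1.5: p = 1.5 > 0 → [1.5, 2]
midpoint 1.75: p = -0.125 < 0 → [1.5, 1.75]
midpoint 1.625: p = 0.71875 > 0 → [1.625, 1.75]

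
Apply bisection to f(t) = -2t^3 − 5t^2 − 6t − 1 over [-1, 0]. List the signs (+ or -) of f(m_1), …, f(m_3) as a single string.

++-

t = -0.5 gives f = 1, positive; keep [-0.5, 0]
t = -0.25 gives f = 0.21875, positive; keep [-0.25, 0]
t = -0.125 gives f = -0.324219, negative; keep [-0.25, -0.125]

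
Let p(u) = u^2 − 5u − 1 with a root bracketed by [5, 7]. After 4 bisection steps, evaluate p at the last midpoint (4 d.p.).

p(6) = 5 > 0, so the root lies in [5, 6]
p(5.5) = 1.75 > 0, so the root lies in [5, 5.5]
p(5.25) = 0.3125 > 0, so the root lies in [5, 5.25]
p(5.125) = -0.3594 < 0, so the root lies in [5.125, 5.25]

-0.3594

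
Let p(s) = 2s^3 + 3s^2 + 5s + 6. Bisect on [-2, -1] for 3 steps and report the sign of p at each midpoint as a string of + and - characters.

-+-

p(-1.5) = -1.5 < 0, so the root lies in [-1.5, -1]
p(-1.25) = 0.53125 > 0, so the root lies in [-1.5, -1.25]
p(-1.375) = -0.402344 < 0, so the root lies in [-1.375, -1.25]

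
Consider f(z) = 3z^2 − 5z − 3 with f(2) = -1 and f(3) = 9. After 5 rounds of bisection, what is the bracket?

midpoint 2.5: f = 3.25 > 0 → [2, 2.5]
midpoint 2.25: f = 0.9375 > 0 → [2, 2.25]
midpoint 2.125: f = -0.078125 < 0 → [2.125, 2.25]
midpoint 2.1875: f = 0.418 > 0 → [2.125, 2.1875]
midpoint 2.15625: f = 0.167 > 0 → [2.125, 2.15625]

[2.125, 2.15625]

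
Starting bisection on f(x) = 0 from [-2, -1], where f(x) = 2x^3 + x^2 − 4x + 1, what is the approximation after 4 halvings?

-1.8125

midpoint -1.5: f = 2.5 > 0 → [-2, -1.5]
midpoint -1.75: f = 0.34375 > 0 → [-2, -1.75]
midpoint -1.875: f = -1.167969 < 0 → [-1.875, -1.75]
midpoint -1.8125: f = -0.3735 < 0 → [-1.8125, -1.75]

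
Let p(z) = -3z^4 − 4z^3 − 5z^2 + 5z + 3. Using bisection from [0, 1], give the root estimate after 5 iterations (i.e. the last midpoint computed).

0.84375

midpoint 0.5: p = 3.5625 > 0 → [0.5, 1]
midpoint 0.75: p = 1.300781 > 0 → [0.75, 1]
midpoint 0.875: p = -0.891357 < 0 → [0.75, 0.875]
midpoint 0.8125: p = 0.3088 > 0 → [0.8125, 0.875]
midpoint 0.84375: p = -0.264 < 0 → [0.8125, 0.84375]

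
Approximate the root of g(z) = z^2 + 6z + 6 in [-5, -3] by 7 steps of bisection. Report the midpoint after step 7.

-4.734375

z = -4 gives g = -2, negative; keep [-5, -4]
z = -4.5 gives g = -0.75, negative; keep [-5, -4.5]
z = -4.75 gives g = 0.0625, positive; keep [-4.75, -4.5]
z = -4.625 gives g = -0.3594, negative; keep [-4.75, -4.625]
z = -4.6875 gives g = -0.1523, negative; keep [-4.75, -4.6875]
z = -4.71875 gives g = -0.0459, negative; keep [-4.75, -4.71875]
z = -4.734375 gives g = 0.0081, positive; keep [-4.734375, -4.71875]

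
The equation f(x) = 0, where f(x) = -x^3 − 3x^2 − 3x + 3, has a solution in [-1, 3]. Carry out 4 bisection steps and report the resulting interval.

x = 1 gives f = -4, negative; keep [-1, 1]
x = 0 gives f = 3, positive; keep [0, 1]
x = 0.5 gives f = 0.625, positive; keep [0.5, 1]
x = 0.75 gives f = -1.3594, negative; keep [0.5, 0.75]

[0.5, 0.75]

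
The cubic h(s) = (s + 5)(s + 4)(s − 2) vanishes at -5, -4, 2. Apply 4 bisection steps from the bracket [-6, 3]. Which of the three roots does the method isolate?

s = -1.5 gives h = -30.625, negative; keep [-1.5, 3]
s = 0.75 gives h = -34.140625, negative; keep [0.75, 3]
s = 1.875 gives h = -5.048828, negative; keep [1.875, 3]
s = 2.4375 gives h = 20.947, positive; keep [1.875, 2.4375]

2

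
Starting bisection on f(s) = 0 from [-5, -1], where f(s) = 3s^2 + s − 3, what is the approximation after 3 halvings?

midpoint -3: f = 21 > 0 → [-3, -1]
midpoint -2: f = 7 > 0 → [-2, -1]
midpoint -1.5: f = 2.25 > 0 → [-1.5, -1]

-1.5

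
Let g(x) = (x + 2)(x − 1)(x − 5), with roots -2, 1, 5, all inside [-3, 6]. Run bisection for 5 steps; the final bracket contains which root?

5

m = 1.5, g(m) = -6.125 (−); new bracket [1.5, 6]
m = 3.75, g(m) = -19.765625 (−); new bracket [3.75, 6]
m = 4.875, g(m) = -3.330078 (−); new bracket [4.875, 6]
m = 5.4375, g(m) = 14.4392 (+); new bracket [4.875, 5.4375]
m = 5.15625, g(m) = 4.6474 (+); new bracket [4.875, 5.15625]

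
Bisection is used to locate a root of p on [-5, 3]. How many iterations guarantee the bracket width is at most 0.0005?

Width after n steps is 8/2^n. Need 2^n ≥ 8/0.0005 = 16000.
2^13 = 8192 < 16000 ≤ 2^14 = 16384, so n = 14.

14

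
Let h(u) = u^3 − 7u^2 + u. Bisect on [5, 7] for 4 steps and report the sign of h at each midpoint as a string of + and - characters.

h(6) = -30 < 0, so the root lies in [6, 7]
h(6.5) = -14.625 < 0, so the root lies in [6.5, 7]
h(6.75) = -4.640625 < 0, so the root lies in [6.75, 7]
h(6.875) = 0.9668 > 0, so the root lies in [6.75, 6.875]

---+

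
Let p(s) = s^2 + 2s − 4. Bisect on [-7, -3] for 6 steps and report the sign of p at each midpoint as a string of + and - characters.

p(-5) = 11 > 0, so the root lies in [-5, -3]
p(-4) = 4 > 0, so the root lies in [-4, -3]
p(-3.5) = 1.25 > 0, so the root lies in [-3.5, -3]
p(-3.25) = 0.0625 > 0, so the root lies in [-3.25, -3]
p(-3.125) = -0.4844 < 0, so the root lies in [-3.25, -3.125]
p(-3.1875) = -0.2148 < 0, so the root lies in [-3.25, -3.1875]

++++--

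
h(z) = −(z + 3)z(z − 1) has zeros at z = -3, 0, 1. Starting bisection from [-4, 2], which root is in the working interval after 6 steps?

-3

m = -1, h(m) = -4 (−); new bracket [-4, -1]
m = -2.5, h(m) = -4.375 (−); new bracket [-4, -2.5]
m = -3.25, h(m) = 3.453125 (+); new bracket [-3.25, -2.5]
m = -2.875, h(m) = -1.3926 (−); new bracket [-3.25, -2.875]
m = -3.0625, h(m) = 0.7776 (+); new bracket [-3.0625, -2.875]
m = -2.96875, h(m) = -0.3682 (−); new bracket [-3.0625, -2.96875]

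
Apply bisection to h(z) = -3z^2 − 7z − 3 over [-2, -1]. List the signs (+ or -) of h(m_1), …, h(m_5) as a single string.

++---

midpoint -1.5: h = 0.75 > 0 → [-2, -1.5]
midpoint -1.75: h = 0.0625 > 0 → [-2, -1.75]
midpoint -1.875: h = -0.421875 < 0 → [-1.875, -1.75]
midpoint -1.8125: h = -0.168 < 0 → [-1.8125, -1.75]
midpoint -1.78125: h = -0.0498 < 0 → [-1.78125, -1.75]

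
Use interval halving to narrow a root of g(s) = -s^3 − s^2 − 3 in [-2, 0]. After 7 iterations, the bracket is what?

midpoint -1: g = -3 < 0 → [-2, -1]
midpoint -1.5: g = -1.875 < 0 → [-2, -1.5]
midpoint -1.75: g = -0.703125 < 0 → [-2, -1.75]
midpoint -1.875: g = 0.0762 > 0 → [-1.875, -1.75]
midpoint -1.8125: g = -0.3308 < 0 → [-1.875, -1.8125]
midpoint -1.84375: g = -0.1317 < 0 → [-1.875, -1.84375]
midpoint -1.859375: g = -0.0289 < 0 → [-1.875, -1.859375]

[-1.875, -1.859375]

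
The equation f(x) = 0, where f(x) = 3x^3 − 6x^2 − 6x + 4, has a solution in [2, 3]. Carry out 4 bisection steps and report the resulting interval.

x = 2.5 gives f = -1.625, negative; keep [2.5, 3]
x = 2.75 gives f = 4.515625, positive; keep [2.5, 2.75]
x = 2.625 gives f = 1.169922, positive; keep [2.5, 2.625]
x = 2.5625 gives f = -0.2942, negative; keep [2.5625, 2.625]

[2.5625, 2.625]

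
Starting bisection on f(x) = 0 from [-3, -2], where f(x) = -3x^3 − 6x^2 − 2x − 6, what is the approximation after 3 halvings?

-2.125

m = -2.5, f(m) = 8.375 (+); new bracket [-2.5, -2]
m = -2.25, f(m) = 2.296875 (+); new bracket [-2.25, -2]
m = -2.125, f(m) = -0.056641 (−); new bracket [-2.25, -2.125]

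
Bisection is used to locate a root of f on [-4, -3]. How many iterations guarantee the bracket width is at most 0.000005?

18

Width after n steps is 1/2^n. Need 2^n ≥ 1/0.000005 = 200000.
2^17 = 131072 < 200000 ≤ 2^18 = 262144, so n = 18.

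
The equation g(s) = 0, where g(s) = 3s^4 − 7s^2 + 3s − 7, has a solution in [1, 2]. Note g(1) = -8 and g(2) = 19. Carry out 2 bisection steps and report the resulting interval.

s = 1.5 gives g = -3.0625, negative; keep [1.5, 2]
s = 1.75 gives g = 4.949219, positive; keep [1.5, 1.75]

[1.5, 1.75]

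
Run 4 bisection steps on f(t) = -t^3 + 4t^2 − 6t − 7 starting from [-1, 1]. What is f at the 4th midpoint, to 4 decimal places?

f(0) = -7 < 0, so the root lies in [-1, 0]
f(-0.5) = -2.875 < 0, so the root lies in [-1, -0.5]
f(-0.75) = 0.171875 > 0, so the root lies in [-0.75, -0.5]
f(-0.625) = -1.4434 < 0, so the root lies in [-0.75, -0.625]

-1.4434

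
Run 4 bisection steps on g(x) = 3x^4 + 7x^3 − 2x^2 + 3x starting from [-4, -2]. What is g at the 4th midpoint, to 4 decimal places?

-5.8293

m = -3, g(m) = 27 (+); new bracket [-3, -2]
m = -2.5, g(m) = -12.1875 (−); new bracket [-3, -2.5]
m = -2.75, g(m) = 2.621094 (+); new bracket [-2.75, -2.5]
m = -2.625, g(m) = -5.8293 (−); new bracket [-2.75, -2.625]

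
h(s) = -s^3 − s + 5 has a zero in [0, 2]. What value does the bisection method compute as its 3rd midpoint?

h(1) = 3 > 0, so the root lies in [1, 2]
h(1.5) = 0.125 > 0, so the root lies in [1.5, 2]
h(1.75) = -2.109375 < 0, so the root lies in [1.5, 1.75]

1.75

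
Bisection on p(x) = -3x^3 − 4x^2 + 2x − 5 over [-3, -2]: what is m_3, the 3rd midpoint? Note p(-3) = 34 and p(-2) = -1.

-2.125

m = -2.5, p(m) = 11.875 (+); new bracket [-2.5, -2]
m = -2.25, p(m) = 4.421875 (+); new bracket [-2.25, -2]
m = -2.125, p(m) = 1.474609 (+); new bracket [-2.125, -2]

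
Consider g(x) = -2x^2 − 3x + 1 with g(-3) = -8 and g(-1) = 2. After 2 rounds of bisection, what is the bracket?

[-2, -1.5]

x = -2 gives g = -1, negative; keep [-2, -1]
x = -1.5 gives g = 1, positive; keep [-2, -1.5]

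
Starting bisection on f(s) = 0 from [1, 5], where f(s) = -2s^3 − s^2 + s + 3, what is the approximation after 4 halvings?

1.25

s = 3 gives f = -57, negative; keep [1, 3]
s = 2 gives f = -15, negative; keep [1, 2]
s = 1.5 gives f = -4.5, negative; keep [1, 1.5]
s = 1.25 gives f = -1.2188, negative; keep [1, 1.25]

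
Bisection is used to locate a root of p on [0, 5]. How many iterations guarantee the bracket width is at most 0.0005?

Width after n steps is 5/2^n. Need 2^n ≥ 5/0.0005 = 10000.
2^13 = 8192 < 10000 ≤ 2^14 = 16384, so n = 14.

14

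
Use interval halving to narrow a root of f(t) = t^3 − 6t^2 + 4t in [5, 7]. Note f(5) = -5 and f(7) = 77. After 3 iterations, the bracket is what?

[5, 5.25]

midpoint 6: f = 24 > 0 → [5, 6]
midpoint 5.5: f = 6.875 > 0 → [5, 5.5]
midpoint 5.25: f = 0.328125 > 0 → [5, 5.25]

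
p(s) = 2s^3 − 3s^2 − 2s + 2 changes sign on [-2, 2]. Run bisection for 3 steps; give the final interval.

p(0) = 2 > 0, so the root lies in [-2, 0]
p(-1) = -1 < 0, so the root lies in [-1, 0]
p(-0.5) = 2 > 0, so the root lies in [-1, -0.5]

[-1, -0.5]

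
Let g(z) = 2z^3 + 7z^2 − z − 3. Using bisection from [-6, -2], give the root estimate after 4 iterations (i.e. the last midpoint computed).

-3.75

m = -4, g(m) = -15 (−); new bracket [-4, -2]
m = -3, g(m) = 9 (+); new bracket [-4, -3]
m = -3.5, g(m) = 0.5 (+); new bracket [-4, -3.5]
m = -3.75, g(m) = -6.2812 (−); new bracket [-3.75, -3.5]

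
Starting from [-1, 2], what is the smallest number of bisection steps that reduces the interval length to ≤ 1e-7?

25

Width after n steps is 3/2^n. Need 2^n ≥ 3/1e-7 = 30000000.
2^24 = 16777216 < 30000000 ≤ 2^25 = 33554432, so n = 25.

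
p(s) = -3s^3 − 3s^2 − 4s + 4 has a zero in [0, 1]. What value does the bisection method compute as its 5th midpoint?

midpoint 0.5: p = 0.875 > 0 → [0.5, 1]
midpoint 0.75: p = -1.953125 < 0 → [0.5, 0.75]
midpoint 0.625: p = -0.404297 < 0 → [0.5, 0.625]
midpoint 0.5625: p = 0.2668 > 0 → [0.5625, 0.625]
midpoint 0.59375: p = -0.0606 < 0 → [0.5625, 0.59375]

0.59375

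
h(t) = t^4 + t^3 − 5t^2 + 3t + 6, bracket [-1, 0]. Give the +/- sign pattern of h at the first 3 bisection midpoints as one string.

++-

m = -0.5, h(m) = 3.1875 (+); new bracket [-1, -0.5]
m = -0.75, h(m) = 0.832031 (+); new bracket [-1, -0.75]
m = -0.875, h(m) = -0.536865 (−); new bracket [-0.875, -0.75]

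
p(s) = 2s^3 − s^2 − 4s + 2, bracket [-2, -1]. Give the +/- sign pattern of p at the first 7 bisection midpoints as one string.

-++-+-+

midpoint -1.5: p = -1 < 0 → [-1.5, -1]
midpoint -1.25: p = 1.53125 > 0 → [-1.5, -1.25]
midpoint -1.375: p = 0.410156 > 0 → [-1.5, -1.375]
midpoint -1.4375: p = -0.2573 < 0 → [-1.4375, -1.375]
midpoint -1.40625: p = 0.0856 > 0 → [-1.4375, -1.40625]
midpoint -1.421875: p = -0.0835 < 0 → [-1.421875, -1.40625]
midpoint -1.4140625: p = 0.0016 > 0 → [-1.421875, -1.4140625]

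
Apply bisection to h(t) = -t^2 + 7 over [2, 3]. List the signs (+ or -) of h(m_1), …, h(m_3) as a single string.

+-+

midpoint 2.5: h = 0.75 > 0 → [2.5, 3]
midpoint 2.75: h = -0.5625 < 0 → [2.5, 2.75]
midpoint 2.625: h = 0.109375 > 0 → [2.625, 2.75]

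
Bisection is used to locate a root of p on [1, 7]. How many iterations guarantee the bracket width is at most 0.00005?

17

Width after n steps is 6/2^n. Need 2^n ≥ 6/0.00005 = 120000.
2^16 = 65536 < 120000 ≤ 2^17 = 131072, so n = 17.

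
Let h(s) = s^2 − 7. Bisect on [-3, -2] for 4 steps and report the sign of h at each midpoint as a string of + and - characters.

s = -2.5 gives h = -0.75, negative; keep [-3, -2.5]
s = -2.75 gives h = 0.5625, positive; keep [-2.75, -2.5]
s = -2.625 gives h = -0.109375, negative; keep [-2.75, -2.625]
s = -2.6875 gives h = 0.2227, positive; keep [-2.6875, -2.625]

-+-+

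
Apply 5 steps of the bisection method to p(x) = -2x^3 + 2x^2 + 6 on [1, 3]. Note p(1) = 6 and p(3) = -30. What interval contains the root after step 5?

midpoint 2: p = -2 < 0 → [1, 2]
midpoint 1.5: p = 3.75 > 0 → [1.5, 2]
midpoint 1.75: p = 1.40625 > 0 → [1.75, 2]
midpoint 1.875: p = -0.1523 < 0 → [1.75, 1.875]
midpoint 1.8125: p = 0.6616 > 0 → [1.8125, 1.875]

[1.8125, 1.875]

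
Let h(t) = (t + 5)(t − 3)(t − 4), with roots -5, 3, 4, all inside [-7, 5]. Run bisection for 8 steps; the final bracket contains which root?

midpoint -1: h = 80 > 0 → [-7, -1]
midpoint -4: h = 56 > 0 → [-7, -4]
midpoint -5.5: h = -40.375 < 0 → [-5.5, -4]
midpoint -4.75: h = 16.9531 > 0 → [-5.5, -4.75]
midpoint -5.125: h = -9.2676 < 0 → [-5.125, -4.75]
midpoint -4.9375: h = 4.4338 > 0 → [-5.125, -4.9375]
midpoint -5.03125: h = -2.2666 < 0 → [-5.03125, -4.9375]
midpoint -4.984375: h = 1.1209 > 0 → [-5.03125, -4.984375]

-5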